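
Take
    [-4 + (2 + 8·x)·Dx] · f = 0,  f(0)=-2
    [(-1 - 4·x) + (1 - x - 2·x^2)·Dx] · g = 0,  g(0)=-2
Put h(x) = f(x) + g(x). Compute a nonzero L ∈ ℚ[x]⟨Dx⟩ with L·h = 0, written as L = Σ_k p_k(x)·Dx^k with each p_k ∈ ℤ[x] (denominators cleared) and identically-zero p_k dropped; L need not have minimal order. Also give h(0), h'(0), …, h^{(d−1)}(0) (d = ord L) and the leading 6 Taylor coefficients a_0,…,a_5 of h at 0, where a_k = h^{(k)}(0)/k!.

f: a_k = -2, -4, 4, -8, 20, -56, …
g: a_k = -2, -2, -6, -10, -22, -42, …
L₀ := lclm(L_f,L_g); ord L₀ ≤ 1+1.
L = (16 + 84·x + 120·x^2 + 160·x^3) + (-10 - 52·x - 204·x^2 - 400·x^3 - 400·x^4)·Dx + (-1 + 7·x + 56·x^2 + 8·x^3 - 200·x^4 - 160·x^5)·Dx^2  (order 2).
h: a_k = -4, -6, -2, -18, -2, -98, …
ICs: h(0) = -4, h′(0) = -6.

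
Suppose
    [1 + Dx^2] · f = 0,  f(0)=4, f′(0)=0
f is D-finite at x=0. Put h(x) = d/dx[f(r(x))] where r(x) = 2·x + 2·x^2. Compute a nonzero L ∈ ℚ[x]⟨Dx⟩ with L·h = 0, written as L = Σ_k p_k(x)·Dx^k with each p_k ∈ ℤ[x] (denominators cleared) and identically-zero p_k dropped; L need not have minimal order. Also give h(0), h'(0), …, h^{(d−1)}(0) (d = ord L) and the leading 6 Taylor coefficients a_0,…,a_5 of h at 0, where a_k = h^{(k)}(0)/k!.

L = (16 + 32·x + 96·x^2 + 128·x^3 + 64·x^4) + (-6 - 12·x)·Dx + (1 + 4·x + 4·x^2)·Dx^2  (order 2).
h: a_k = 0, -16, -48, -64/3, 160/3, 1408/15, …
ICs: h(0) = 0, h′(0) = -16.

f: a_k = 4, 0, -2, 0, 1/6, 0, …
L₀ from L_f via x↦r, Dx↦r'^{-1}Dx.
Differentiate: ansatz ord ≤ ord L₀ ⇒ L.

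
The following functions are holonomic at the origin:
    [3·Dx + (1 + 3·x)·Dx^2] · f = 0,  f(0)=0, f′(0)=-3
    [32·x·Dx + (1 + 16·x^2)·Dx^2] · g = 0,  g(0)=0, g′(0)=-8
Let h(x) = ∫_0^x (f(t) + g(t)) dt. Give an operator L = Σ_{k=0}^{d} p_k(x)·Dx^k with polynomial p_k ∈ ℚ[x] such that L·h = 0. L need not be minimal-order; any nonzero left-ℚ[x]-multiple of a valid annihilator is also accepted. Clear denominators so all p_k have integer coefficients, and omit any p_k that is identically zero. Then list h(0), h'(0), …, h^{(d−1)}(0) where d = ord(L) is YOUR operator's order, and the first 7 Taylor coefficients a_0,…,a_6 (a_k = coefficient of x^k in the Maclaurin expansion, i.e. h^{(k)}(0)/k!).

L = (-96 - 864·x + 4608·x^2 + 4608·x^3)·Dx^2 + (-50 - 192·x + 672·x^2 + 9216·x^3 + 9216·x^4)·Dx^3 + (-3 + 23·x + 96·x^2 + 512·x^3 + 2304·x^4 + 2304·x^5)·Dx^4  (order 4).
h: a_k = 0, 0, -11/2, 3/2, 101/12, 81/20, -2291/30, …
ICs: h(0) = 0, h′(0) = 0, h′′(0) = -11, h′′′(0) = 9.

f: a_k = 0, -3, 9/2, -9, 81/4, -243/5, 243/2, …
g: a_k = 0, -8, 0, 128/3, 0, -2048/5, 0, …
Sum ⇒ L₀ = lclm(L_f,L_g) in ℚ(x)⟨Dx⟩.
h=∫₀ˣh₀: take L = L₀·Dx.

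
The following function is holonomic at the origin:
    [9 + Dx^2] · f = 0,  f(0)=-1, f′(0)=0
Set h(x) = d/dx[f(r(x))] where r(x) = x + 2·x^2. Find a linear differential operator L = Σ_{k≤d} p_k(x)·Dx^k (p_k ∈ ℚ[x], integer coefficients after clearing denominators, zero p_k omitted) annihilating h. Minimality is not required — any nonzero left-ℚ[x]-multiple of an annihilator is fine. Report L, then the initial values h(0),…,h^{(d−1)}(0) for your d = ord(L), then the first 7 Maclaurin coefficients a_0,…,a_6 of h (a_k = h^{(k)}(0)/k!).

f: a_k = -1, 0, 9/2, 0, -27/8, 0, 81/80, …
L₀ from L_f via x↦r, Dx↦r'^{-1}Dx.
h=h₀': d/dx-closure on L₀ ⇒ L.
L = (57 + 144·x + 864·x^2 + 2304·x^3 + 2304·x^4) + (-12 - 48·x)·Dx + (1 + 8·x + 16·x^2)·Dx^2  (order 2).
h: a_k = 0, 9, 54, 117/2, -135, -19197/40, -13419/20, …
ICs: h(0) = 0, h′(0) = 9.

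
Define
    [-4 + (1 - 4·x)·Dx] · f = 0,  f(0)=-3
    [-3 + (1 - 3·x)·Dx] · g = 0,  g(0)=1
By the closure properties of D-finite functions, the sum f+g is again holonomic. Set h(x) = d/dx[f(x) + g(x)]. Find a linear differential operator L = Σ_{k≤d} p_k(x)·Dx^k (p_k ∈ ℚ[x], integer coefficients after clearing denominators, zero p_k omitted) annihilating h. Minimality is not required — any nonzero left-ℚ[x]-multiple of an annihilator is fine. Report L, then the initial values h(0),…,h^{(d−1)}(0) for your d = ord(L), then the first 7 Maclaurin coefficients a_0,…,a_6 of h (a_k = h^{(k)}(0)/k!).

L = 72 + (-21 + 72·x)·Dx + (1 - 7·x + 12·x^2)·Dx^2  (order 2).
h: a_k = -9, -78, -495, -2748, -14145, -69354, -328755, …
ICs: h(0) = -9, h′(0) = -78.

f: a_k = -3, -12, -48, -192, -768, -3072, -12288, …
g: a_k = 1, 3, 9, 27, 81, 243, 729, …
Sum ⇒ L₀ = lclm(L_f,L_g) in ℚ(x)⟨Dx⟩.
h=h₀': d/dx-closure on L₀ ⇒ L.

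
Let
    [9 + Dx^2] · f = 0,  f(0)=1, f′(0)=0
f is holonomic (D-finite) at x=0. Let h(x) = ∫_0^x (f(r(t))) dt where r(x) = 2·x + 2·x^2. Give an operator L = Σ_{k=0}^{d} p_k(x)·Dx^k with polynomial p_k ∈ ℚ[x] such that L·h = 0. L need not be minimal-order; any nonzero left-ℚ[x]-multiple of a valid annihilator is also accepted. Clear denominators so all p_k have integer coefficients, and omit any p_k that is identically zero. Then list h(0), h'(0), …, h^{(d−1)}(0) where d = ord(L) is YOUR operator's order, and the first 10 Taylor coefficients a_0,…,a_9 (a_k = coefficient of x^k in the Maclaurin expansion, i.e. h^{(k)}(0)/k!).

f: a_k = 1, 0, -9/2, 0, 27/8, 0, -81/80, 0, 729/4480, 0, …
L₀ from L_f via x↦r, Dx↦r'^{-1}Dx.
h=∫h₀ ⇒ L = L₀·Dx.
L = (36 + 216·x + 432·x^2 + 288·x^3)·Dx - 2·Dx^2 + (1 + 2·x)·Dx^3  (order 3).
h: a_k = 0, 1, 0, -6, -9, 36/5, 36, 1296/35, -108/5, -3408/35, …
ICs: h(0) = 0, h′(0) = 1, h′′(0) = 0.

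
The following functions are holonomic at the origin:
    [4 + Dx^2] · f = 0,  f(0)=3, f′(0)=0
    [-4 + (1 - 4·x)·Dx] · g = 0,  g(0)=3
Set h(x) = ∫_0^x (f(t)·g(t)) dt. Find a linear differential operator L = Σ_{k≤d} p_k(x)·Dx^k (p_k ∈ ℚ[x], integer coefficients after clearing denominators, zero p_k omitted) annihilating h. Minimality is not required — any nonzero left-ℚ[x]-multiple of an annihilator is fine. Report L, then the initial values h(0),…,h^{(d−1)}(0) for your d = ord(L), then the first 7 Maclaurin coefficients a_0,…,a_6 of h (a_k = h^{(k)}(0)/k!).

L = (-4 + 16·x)·Dx + 8·Dx^2 + (-1 + 4·x)·Dx^3  (order 3).
h: a_k = 0, 9, 18, 42, 126, 2022/5, 1348, …
ICs: h(0) = 0, h′(0) = 9, h′′(0) = 36.

f: a_k = 3, 0, -6, 0, 2, 0, -4/15, …
g: a_k = 3, 12, 48, 192, 768, 3072, 12288, …
L₀ := L_f ⊗_s L_g (sym. prod.), ord ≤ 2.
h=∫₀ˣh₀: take L = L₀·Dx.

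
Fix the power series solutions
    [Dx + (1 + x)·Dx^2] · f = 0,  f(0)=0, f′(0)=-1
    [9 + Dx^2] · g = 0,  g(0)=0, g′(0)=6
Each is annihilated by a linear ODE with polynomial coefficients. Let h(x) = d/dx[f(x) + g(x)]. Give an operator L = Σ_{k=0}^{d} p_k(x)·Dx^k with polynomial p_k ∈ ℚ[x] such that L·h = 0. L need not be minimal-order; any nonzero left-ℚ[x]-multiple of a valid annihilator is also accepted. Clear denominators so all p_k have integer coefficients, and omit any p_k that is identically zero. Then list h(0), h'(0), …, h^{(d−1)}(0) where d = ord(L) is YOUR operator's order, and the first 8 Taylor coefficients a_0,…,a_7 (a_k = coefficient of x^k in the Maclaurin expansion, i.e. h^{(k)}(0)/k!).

L = (135 + 162·x + 81·x^2) + (99 + 261·x + 243·x^2 + 81·x^3)·Dx + (15 + 18·x + 9·x^2)·Dx^2 + (11 + 29·x + 27·x^2 + 9·x^3)·Dx^3  (order 3).
h: a_k = 5, 1, -28, 1, 77/4, 1, -283/40, 1, …
ICs: h(0) = 5, h′(0) = 1, h′′(0) = -56.

f: a_k = 0, -1, 1/2, -1/3, 1/4, -1/5, 1/6, -1/7, …
g: a_k = 0, 6, 0, -9, 0, 81/20, 0, -243/280, …
L₀ := lclm(L_f,L_g); ord L₀ ≤ 2+2.
Differentiate: ansatz ord ≤ ord L₀ ⇒ L.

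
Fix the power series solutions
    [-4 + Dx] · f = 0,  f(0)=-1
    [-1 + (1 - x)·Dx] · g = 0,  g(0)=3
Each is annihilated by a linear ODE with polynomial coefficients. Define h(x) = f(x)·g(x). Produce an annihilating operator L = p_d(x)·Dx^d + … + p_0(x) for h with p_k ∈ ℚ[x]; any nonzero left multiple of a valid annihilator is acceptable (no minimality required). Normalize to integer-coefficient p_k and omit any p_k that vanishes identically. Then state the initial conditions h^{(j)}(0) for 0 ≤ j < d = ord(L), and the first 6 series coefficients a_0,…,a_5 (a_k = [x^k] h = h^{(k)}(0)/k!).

f: a_k = -1, -4, -8, -32/3, -32/3, -128/15, …
g: a_k = 3, 3, 3, 3, 3, 3, …
h₀=f·g: eliminate ⇒ L₀, order ≤ 1·1.
L = (5 - 4·x) + (-1 + x)·Dx  (order 1).
h: a_k = -3, -15, -39, -71, -103, -643/5, …
ICs: h(0) = -3.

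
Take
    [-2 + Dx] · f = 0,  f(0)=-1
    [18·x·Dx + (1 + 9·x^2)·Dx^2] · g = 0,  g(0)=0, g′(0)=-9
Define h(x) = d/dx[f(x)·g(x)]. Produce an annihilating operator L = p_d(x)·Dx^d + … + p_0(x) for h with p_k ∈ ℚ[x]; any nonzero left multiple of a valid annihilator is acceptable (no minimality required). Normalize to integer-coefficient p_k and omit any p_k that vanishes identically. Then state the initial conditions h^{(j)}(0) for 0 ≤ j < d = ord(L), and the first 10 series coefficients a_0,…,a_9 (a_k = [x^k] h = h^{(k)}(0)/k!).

f: a_k = -1, -2, -2, -4/3, -2/3, -4/15, -4/45, -8/315, -2/315, -4/2835, …
g: a_k = 0, -9, 0, 27, 0, -729/5, 0, 6561/7, 0, -6561, …
Sym-product of L_f,L_g gives L₀ (≤ ord 2).
Derive L from L₀ (diff closure).
L = (-14 - 72·x + 558·x^2 - 648·x^3 + 324·x^4) + (5 + 54·x - 315·x^2 + 486·x^3 - 324·x^4)·Dx + (1 - 9·x + 18·x^2 - 81·x^3 + 81·x^4)·Dx^2  (order 2).
h: a_k = 9, 36, -27, -168, 489, 1548, -23201/5, -94480/7, 301221/7, 37518052/315, …
ICs: h(0) = 9, h′(0) = 36.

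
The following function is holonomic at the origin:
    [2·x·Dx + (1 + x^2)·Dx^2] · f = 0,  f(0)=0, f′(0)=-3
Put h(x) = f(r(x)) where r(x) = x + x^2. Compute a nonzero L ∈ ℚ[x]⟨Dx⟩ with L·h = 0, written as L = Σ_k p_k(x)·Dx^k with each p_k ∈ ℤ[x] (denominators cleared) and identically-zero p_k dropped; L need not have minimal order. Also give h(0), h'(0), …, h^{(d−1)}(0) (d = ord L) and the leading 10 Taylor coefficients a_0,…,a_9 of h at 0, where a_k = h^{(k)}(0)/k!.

L = (-2 + 2·x + 8·x^2 + 12·x^3 + 6·x^4)·Dx + (1 + 2·x + x^2 + 4·x^3 + 5·x^4 + 2·x^5)·Dx^2  (order 2).
h: a_k = 0, -3, -3, 1, 3, 12/5, -2, -39/7, -3, 17/3, …
ICs: h(0) = 0, h′(0) = -3.

f: a_k = 0, -3, 0, 1, 0, -3/5, 0, 3/7, 0, -1/3, …
Substitute x→r, Dx→(1/r')Dx; clear ⇒ L₀.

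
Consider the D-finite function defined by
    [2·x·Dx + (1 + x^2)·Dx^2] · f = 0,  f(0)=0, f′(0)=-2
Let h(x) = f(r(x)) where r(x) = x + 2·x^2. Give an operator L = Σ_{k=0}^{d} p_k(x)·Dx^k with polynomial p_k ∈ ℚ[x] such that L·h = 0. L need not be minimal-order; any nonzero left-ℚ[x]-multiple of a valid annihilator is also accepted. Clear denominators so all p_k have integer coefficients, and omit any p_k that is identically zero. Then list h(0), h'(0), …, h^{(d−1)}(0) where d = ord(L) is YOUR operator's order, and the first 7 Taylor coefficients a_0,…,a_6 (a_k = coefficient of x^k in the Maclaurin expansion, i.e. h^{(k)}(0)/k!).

L = (-4 + 2·x + 16·x^2 + 48·x^3 + 48·x^4)·Dx + (1 + 4·x + x^2 + 8·x^3 + 20·x^4 + 16·x^5)·Dx^2  (order 2).
h: a_k = 0, -2, -4, 2/3, 4, 38/5, 4/3, …
ICs: h(0) = 0, h′(0) = -2.

f: a_k = 0, -2, 0, 2/3, 0, -2/5, 0, …
h₀=f(r): pull back L_f along r ⇒ L₀.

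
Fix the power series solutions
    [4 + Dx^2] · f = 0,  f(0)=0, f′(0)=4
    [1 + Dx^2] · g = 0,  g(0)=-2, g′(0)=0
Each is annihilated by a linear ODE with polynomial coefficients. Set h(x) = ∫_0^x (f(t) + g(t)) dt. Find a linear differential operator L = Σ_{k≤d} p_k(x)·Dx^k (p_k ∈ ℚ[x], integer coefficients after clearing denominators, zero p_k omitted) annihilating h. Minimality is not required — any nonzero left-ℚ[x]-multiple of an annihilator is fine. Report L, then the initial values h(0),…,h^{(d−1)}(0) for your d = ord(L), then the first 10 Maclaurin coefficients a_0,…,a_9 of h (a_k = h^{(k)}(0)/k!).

L = 4·Dx + 5·Dx^3 + Dx^5  (order 5).
h: a_k = 0, -2, 2, 1/3, -2/3, -1/60, 4/45, 1/2520, -2/315, -1/181440, …
ICs: h(0) = 0, h′(0) = -2, h′′(0) = 4, h′′′(0) = 2, h′′′′(0) = -16.

f: a_k = 0, 4, 0, -8/3, 0, 8/15, 0, -16/315, 0, 8/2835, …
g: a_k = -2, 0, 1, 0, -1/12, 0, 1/360, 0, -1/20160, 0, …
h₀=f+g: left-lcm gives L₀, ord ≤ 4.
∫: right-multiply L₀ by Dx.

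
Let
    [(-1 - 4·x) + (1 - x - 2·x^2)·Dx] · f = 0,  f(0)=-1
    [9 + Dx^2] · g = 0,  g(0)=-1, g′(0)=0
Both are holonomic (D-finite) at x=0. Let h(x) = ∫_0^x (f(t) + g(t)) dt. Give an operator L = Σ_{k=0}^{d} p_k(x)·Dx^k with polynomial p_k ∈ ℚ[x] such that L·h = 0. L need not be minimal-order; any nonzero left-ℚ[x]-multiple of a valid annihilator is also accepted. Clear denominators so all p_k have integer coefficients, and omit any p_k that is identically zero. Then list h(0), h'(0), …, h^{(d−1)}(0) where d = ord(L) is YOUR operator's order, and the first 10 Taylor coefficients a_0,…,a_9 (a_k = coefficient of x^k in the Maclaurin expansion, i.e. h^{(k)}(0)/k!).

L = (117 + 486·x + 135·x^2 + 360·x^3 + 540·x^4 + 432·x^5)·Dx + (-45 + 63·x + 81·x^2 - 153·x^3 - 18·x^4 + 324·x^5 + 216·x^6)·Dx^2 + (13 + 54·x + 15·x^2 + 40·x^3 + 60·x^4 + 48·x^5)·Dx^3 + (-5 + 7·x + 9·x^2 - 17·x^3 - 2·x^4 + 36·x^5 + 24·x^6)·Dx^4  (order 4).
h: a_k = 0, -2, -1/2, 1/2, -5/4, -23/8, -7/2, -3359/560, -85/8, -85201/4480, …
ICs: h(0) = 0, h′(0) = -2, h′′(0) = -1, h′′′(0) = 3.

f: a_k = -1, -1, -3, -5, -11, -21, -43, -85, -171, -341, …
g: a_k = -1, 0, 9/2, 0, -27/8, 0, 81/80, 0, -729/4480, 0, …
Sum ⇒ L₀ = lclm(L_f,L_g) in ℚ(x)⟨Dx⟩.
h=∫₀ˣh₀: take L = L₀·Dx.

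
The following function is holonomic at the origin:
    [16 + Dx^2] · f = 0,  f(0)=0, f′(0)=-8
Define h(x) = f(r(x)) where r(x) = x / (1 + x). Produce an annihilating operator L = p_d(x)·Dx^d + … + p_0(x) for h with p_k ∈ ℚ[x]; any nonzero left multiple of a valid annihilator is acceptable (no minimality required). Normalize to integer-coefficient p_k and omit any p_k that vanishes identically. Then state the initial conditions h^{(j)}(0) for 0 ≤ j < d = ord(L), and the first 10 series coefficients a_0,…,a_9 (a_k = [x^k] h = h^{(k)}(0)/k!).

f: a_k = 0, -8, 0, 64/3, 0, -256/15, 0, 2048/315, 0, -4096/2835, …
f∘r: x↦r, Dx↦Dx/r' in L_f ⇒ L₀.
L = 16 + (2 + 6·x + 6·x^2 + 2·x^3)·Dx + (1 + 4·x + 6·x^2 + 4·x^3 + x^4)·Dx^2  (order 2).
h: a_k = 0, -8, 8, 40/3, -56, 1544/15, -120, 19688/315, 5032/45, -240824/567, …
ICs: h(0) = 0, h′(0) = -8.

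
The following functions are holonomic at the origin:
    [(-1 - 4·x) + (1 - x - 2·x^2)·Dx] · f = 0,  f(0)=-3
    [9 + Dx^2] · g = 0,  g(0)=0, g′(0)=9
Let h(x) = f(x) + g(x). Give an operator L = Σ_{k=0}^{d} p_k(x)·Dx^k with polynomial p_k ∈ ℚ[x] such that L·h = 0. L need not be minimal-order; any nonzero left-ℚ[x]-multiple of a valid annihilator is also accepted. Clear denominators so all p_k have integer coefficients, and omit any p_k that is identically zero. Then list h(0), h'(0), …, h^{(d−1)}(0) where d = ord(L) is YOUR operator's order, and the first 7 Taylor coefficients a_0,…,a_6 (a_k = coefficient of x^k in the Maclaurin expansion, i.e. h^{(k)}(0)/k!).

L = (117 + 486·x + 135·x^2 + 360·x^3 + 540·x^4 + 432·x^5) + (-45 + 63·x + 81·x^2 - 153·x^3 - 18·x^4 + 324·x^5 + 216·x^6)·Dx + (13 + 54·x + 15·x^2 + 40·x^3 + 60·x^4 + 48·x^5)·Dx^2 + (-5 + 7·x + 9·x^2 - 17·x^3 - 2·x^4 + 36·x^5 + 24·x^6)·Dx^3  (order 3).
h: a_k = -3, 6, -9, -57/2, -33, -2277/40, -129, …
ICs: h(0) = -3, h′(0) = 6, h′′(0) = -18.

f: a_k = -3, -3, -9, -15, -33, -63, -129, …
g: a_k = 0, 9, 0, -27/2, 0, 243/40, 0, …
Weyl lclm of L_f,L_g ⇒ L₀ (ord ≤ 3).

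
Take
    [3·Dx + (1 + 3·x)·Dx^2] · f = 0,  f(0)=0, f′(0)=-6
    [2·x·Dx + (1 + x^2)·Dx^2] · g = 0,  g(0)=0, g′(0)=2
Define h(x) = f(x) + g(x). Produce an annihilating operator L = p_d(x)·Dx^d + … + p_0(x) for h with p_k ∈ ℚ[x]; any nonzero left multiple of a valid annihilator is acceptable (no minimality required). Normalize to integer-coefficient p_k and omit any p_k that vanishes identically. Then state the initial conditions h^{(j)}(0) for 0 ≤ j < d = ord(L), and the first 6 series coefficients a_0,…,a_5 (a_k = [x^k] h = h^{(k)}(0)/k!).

f: a_k = 0, -6, 9, -18, 81/2, -486/5, …
g: a_k = 0, 2, 0, -2/3, 0, 2/5, …
L₀ := lclm(L_f,L_g); ord L₀ ≤ 2+2.
L = (-6 - 54·x + 18·x^2 + 18·x^3)·Dx + (-20 - 12·x - 48·x^2 + 36·x^3 + 36·x^4)·Dx^2 + (-3 - 7·x + 6·x^2 + 2·x^3 + 9·x^4 + 9·x^5)·Dx^3  (order 3).
h: a_k = 0, -4, 9, -56/3, 81/2, -484/5, …
ICs: h(0) = 0, h′(0) = -4, h′′(0) = 18.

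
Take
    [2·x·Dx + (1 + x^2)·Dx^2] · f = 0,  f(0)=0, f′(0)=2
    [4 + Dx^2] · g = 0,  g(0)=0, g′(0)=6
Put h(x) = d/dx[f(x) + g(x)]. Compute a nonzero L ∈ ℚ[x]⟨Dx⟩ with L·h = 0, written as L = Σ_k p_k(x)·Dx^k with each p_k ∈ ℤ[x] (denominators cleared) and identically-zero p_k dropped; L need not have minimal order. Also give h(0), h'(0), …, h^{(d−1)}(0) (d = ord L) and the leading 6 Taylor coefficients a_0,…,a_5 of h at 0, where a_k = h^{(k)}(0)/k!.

L = (-32·x + 80·x^3 + 16·x^5) + (4 + 32·x^2 + 36·x^4 + 8·x^6)·Dx + (-8·x + 20·x^3 + 4·x^5)·Dx^2 + (1 + 8·x^2 + 9·x^4 + 2·x^6)·Dx^3  (order 3).
h: a_k = 8, 0, -14, 0, 6, 0, …
ICs: h(0) = 8, h′(0) = 0, h′′(0) = -28.

f: a_k = 0, 2, 0, -2/3, 0, 2/5, …
g: a_k = 0, 6, 0, -4, 0, 4/5, …
h₀=f+g: left-lcm gives L₀, ord ≤ 4.
h=h₀': d/dx-closure on L₀ ⇒ L.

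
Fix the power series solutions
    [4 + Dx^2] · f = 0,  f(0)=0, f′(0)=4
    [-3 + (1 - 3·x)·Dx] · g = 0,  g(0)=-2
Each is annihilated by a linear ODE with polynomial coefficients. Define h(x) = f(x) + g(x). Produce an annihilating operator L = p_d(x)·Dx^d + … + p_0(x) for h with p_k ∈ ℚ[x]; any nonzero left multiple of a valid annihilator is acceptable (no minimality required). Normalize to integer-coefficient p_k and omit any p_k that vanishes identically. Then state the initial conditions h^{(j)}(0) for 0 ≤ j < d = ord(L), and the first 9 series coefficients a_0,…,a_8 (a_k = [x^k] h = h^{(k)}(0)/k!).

f: a_k = 0, 4, 0, -8/3, 0, 8/15, 0, -16/315, 0, …
g: a_k = -2, -6, -18, -54, -162, -486, -1458, -4374, -13122, …
Weyl lclm of L_f,L_g ⇒ L₀ (ord ≤ 3).
L = (-348 + 144·x - 216·x^2) + (44 - 180·x + 216·x^2 - 216·x^3)·Dx + (-87 + 36·x - 54·x^2)·Dx^2 + (11 - 45·x + 54·x^2 - 54·x^3)·Dx^3  (order 3).
h: a_k = -2, -2, -18, -170/3, -162, -7282/15, -1458, -1377826/315, -13122, …
ICs: h(0) = -2, h′(0) = -2, h′′(0) = -36.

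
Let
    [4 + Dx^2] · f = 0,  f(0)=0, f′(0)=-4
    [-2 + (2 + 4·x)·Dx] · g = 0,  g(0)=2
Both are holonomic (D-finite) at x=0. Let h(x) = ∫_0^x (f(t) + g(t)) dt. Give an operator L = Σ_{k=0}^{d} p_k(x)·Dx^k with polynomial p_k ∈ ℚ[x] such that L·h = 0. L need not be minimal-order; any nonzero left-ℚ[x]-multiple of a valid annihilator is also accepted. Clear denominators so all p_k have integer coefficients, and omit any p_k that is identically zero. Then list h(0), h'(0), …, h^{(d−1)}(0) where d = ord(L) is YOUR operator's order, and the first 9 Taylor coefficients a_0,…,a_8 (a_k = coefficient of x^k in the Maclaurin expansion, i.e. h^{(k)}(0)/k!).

f: a_k = 0, -4, 0, 8/3, 0, -8/15, 0, 16/315, 0, …
g: a_k = 2, 2, -1, 1, -5/4, 7/4, -21/8, 33/8, -429/64, …
Weyl lclm of L_f,L_g ⇒ L₀ (ord ≤ 3).
h=∫h₀ ⇒ L = L₀·Dx.
L = (-28 - 64·x - 64·x^2)·Dx + (12 + 88·x + 192·x^2 + 128·x^3)·Dx^2 + (-7 - 16·x - 16·x^2)·Dx^3 + (3 + 22·x + 48·x^2 + 32·x^3)·Dx^4  (order 4).
h: a_k = 0, 2, -1, -1/3, 11/12, -1/4, 73/360, -3/8, 10523/20160, …
ICs: h(0) = 0, h′(0) = 2, h′′(0) = -2, h′′′(0) = -2.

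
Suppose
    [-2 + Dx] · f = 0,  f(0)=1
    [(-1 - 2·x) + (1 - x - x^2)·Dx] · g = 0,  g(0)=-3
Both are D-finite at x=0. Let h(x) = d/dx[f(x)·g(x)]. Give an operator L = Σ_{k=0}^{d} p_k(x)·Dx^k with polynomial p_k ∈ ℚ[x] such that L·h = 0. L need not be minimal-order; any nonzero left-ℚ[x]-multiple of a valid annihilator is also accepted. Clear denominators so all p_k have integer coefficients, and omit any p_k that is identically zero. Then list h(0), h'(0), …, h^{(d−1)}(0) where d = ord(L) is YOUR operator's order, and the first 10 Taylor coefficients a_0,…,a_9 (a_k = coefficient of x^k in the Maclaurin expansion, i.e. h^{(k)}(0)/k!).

L = (12 + 2·x - 10·x^2 + 4·x^4) + (-3 + 3·x + 5·x^2 - 2·x^3 - 2·x^4)·Dx  (order 1).
h: a_k = -9, -36, -93, -204, -414, -4022/5, -7593/5, -98288/35, -536737/105, -2894866/315, …
ICs: h(0) = -9.

f: a_k = 1, 2, 2, 4/3, 2/3, 4/15, 4/45, 8/315, 2/315, 4/2835, …
g: a_k = -3, -3, -6, -9, -15, -24, -39, -63, -102, -165, …
h₀=f·g: eliminate ⇒ L₀, order ≤ 1·1.
Derive L from L₀ (diff closure).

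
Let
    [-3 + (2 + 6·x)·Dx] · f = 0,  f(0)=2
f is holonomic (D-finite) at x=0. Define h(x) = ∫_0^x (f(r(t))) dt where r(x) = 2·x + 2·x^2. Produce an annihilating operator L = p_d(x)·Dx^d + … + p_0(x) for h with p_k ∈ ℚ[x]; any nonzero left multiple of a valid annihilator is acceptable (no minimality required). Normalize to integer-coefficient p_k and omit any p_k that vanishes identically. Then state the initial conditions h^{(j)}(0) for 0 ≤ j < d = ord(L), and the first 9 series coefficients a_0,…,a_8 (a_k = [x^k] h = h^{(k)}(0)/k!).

f: a_k = 2, 3, -9/4, 27/8, -405/64, 1701/128, -15309/512, 72171/1024, -2814669/16384, …
Substitute x→r, Dx→(1/r')Dx; clear ⇒ L₀.
Integrate: L := L₀·Dx.
L = (-3 - 6·x)·Dx + (1 + 6·x + 6·x^2)·Dx^2  (order 2).
h: a_k = 0, 2, 3, -1, 9/4, -117/20, 135/8, -2943/56, 11097/64, …
ICs: h(0) = 0, h′(0) = 2.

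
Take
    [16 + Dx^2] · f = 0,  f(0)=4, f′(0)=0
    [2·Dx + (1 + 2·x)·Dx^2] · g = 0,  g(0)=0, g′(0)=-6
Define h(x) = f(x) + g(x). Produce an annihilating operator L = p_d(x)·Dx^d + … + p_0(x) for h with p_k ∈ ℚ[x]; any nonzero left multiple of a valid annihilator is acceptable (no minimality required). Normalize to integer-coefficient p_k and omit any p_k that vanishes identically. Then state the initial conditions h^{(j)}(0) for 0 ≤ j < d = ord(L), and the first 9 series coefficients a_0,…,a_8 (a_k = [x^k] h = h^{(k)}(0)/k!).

f: a_k = 4, 0, -32, 0, 128/3, 0, -1024/45, 0, 2048/315, …
g: a_k = 0, -6, 6, -8, 12, -96/5, 32, -384/7, 96, …
Sum ⇒ L₀ = lclm(L_f,L_g) in ℚ(x)⟨Dx⟩.
L = (160 + 256·x + 256·x^2)·Dx + (48 + 224·x + 384·x^2 + 256·x^3)·Dx^2 + (10 + 16·x + 16·x^2)·Dx^3 + (3 + 14·x + 24·x^2 + 16·x^3)·Dx^4  (order 4).
h: a_k = 4, -6, -26, -8, 164/3, -96/5, 416/45, -384/7, 32288/315, …
ICs: h(0) = 4, h′(0) = -6, h′′(0) = -52, h′′′(0) = -48.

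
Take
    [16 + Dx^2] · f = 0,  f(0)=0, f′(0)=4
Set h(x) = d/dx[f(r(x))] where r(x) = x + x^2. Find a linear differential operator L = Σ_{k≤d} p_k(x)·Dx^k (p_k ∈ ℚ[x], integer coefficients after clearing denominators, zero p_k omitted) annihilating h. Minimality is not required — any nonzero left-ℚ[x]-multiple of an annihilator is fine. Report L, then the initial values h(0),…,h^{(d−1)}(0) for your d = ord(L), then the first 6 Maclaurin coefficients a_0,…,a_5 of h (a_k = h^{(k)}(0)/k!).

f: a_k = 0, 4, 0, -32/3, 0, 128/15, …
L₀ from L_f via x↦r, Dx↦r'^{-1}Dx.
Differentiate: ansatz ord ≤ ord L₀ ⇒ L.
L = (28 + 128·x + 384·x^2 + 512·x^3 + 256·x^4) + (-6 - 12·x)·Dx + (1 + 4·x + 4·x^2)·Dx^2  (order 2).
h: a_k = 4, 8, -32, -128, -352/3, 192, …
ICs: h(0) = 4, h′(0) = 8.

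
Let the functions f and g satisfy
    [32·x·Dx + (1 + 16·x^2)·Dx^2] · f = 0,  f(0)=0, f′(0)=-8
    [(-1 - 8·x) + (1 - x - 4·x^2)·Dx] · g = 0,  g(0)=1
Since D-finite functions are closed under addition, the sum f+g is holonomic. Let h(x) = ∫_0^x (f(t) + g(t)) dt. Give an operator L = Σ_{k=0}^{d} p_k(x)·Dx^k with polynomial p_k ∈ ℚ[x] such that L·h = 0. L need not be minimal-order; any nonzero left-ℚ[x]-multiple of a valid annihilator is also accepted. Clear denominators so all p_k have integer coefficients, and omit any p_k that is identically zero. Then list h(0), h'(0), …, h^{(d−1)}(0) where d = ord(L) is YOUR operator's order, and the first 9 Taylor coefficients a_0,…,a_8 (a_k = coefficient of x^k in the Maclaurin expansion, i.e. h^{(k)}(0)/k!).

f: a_k = 0, -8, 0, 128/3, 0, -2048/5, 0, 32768/7, 0, …
g: a_k = 1, 1, 5, 9, 29, 65, 181, 441, 1165, …
f+g: L₀ = lclm(L_f,L_g), ord ≤ 2+1.
∫: right-multiply L₀ by Dx.
L = (160 - 640·x - 14848·x^2 - 36864·x^3 - 178176·x^4 - 98304·x^6)·Dx^2 + (-43 - 336·x - 16·x^2 - 3072·x^3 - 35072·x^4 - 124928·x^5 - 12288·x^6 - 98304·x^7)·Dx^3 + (5 + 23·x + 272·x^2 + 16·x^3 + 2368·x^4 - 5888·x^5 - 12288·x^6 - 4096·x^7 - 16384·x^8)·Dx^4  (order 4).
h: a_k = 0, 1, -7/2, 5/3, 155/12, 29/5, -1723/30, 181/7, 35855/56, …
ICs: h(0) = 0, h′(0) = 1, h′′(0) = -7, h′′′(0) = 10.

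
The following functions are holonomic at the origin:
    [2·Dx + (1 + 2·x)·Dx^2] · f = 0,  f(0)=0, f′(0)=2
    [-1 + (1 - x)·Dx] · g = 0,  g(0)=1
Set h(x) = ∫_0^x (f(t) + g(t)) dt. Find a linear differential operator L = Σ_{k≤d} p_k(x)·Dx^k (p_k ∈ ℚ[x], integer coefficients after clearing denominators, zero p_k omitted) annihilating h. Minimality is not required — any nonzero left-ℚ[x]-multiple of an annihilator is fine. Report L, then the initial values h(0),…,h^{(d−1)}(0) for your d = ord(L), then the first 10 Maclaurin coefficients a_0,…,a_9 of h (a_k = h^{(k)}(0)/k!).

f: a_k = 0, 2, -2, 8/3, -4, 32/5, -32/3, 128/7, -32, 512/9, …
g: a_k = 1, 1, 1, 1, 1, 1, 1, 1, 1, 1, …
Weyl lclm of L_f,L_g ⇒ L₀ (ord ≤ 3).
h=∫h₀ ⇒ L = L₀·Dx.
L = (-14 - 4·x)·Dx^2 + (1 - 20·x - 8·x^2)·Dx^3 + (2 + 3·x - 3·x^2 - 2·x^3)·Dx^4  (order 4).
h: a_k = 0, 1, 3/2, -1/3, 11/12, -3/5, 37/30, -29/21, 135/56, -31/9, …
ICs: h(0) = 0, h′(0) = 1, h′′(0) = 3, h′′′(0) = -2.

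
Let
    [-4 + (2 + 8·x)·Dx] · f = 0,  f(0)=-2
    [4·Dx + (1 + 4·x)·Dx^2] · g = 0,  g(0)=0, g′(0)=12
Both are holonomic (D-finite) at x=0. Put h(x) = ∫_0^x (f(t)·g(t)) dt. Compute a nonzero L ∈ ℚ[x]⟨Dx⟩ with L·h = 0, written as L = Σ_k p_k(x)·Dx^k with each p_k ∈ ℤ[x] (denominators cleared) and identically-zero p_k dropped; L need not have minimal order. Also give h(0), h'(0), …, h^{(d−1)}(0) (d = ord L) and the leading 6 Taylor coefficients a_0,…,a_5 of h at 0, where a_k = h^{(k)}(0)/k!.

f: a_k = -2, -4, 4, -8, 20, -56, …
g: a_k = 0, 12, -24, 64, -192, 3072/5, …
L₀ := L_f ⊗_s L_g (sym. prod.), ord ≤ 2.
∫: right-multiply L₀ by Dx.
L = 4·Dx + (1 + 8·x + 16·x^2)·Dx^3  (order 3).
h: a_k = 0, 0, -12, 0, 4, -64/5, …
ICs: h(0) = 0, h′(0) = 0, h′′(0) = -24.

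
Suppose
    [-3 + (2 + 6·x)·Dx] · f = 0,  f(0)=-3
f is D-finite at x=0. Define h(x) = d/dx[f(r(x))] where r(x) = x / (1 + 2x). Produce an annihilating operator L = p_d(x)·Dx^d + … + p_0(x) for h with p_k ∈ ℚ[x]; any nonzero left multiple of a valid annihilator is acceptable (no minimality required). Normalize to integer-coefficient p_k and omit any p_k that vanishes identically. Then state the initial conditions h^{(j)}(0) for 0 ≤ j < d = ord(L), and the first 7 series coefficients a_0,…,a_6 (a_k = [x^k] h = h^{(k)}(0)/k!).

L = (-11 - 40·x) + (-2 - 14·x - 20·x^2)·Dx  (order 1).
h: a_k = -9/2, 99/4, -1755/16, 14895/32, -508635/256, 4432509/512, -78986943/2048, …
ICs: h(0) = -9/2.

f: a_k = -3, -9/2, 27/8, -81/16, 1215/128, -5103/256, 45927/1024, …
h₀=f(r): pull back L_f along r ⇒ L₀.
Differentiate: ansatz ord ≤ ord L₀ ⇒ L.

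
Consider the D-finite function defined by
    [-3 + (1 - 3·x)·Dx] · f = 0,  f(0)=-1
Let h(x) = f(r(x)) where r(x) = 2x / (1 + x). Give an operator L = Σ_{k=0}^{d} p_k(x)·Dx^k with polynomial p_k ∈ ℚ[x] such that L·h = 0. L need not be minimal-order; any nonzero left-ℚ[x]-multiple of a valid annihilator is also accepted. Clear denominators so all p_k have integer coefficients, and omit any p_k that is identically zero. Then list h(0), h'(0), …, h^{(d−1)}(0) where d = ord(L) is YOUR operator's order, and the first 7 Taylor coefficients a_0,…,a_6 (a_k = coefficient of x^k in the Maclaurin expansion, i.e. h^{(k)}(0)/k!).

L = 6 + (-1 + 4·x + 5·x^2)·Dx  (order 1).
h: a_k = -1, -6, -30, -150, -750, -3750, -18750, …
ICs: h(0) = -1.

f: a_k = -1, -3, -9, -27, -81, -243, -729, …
L₀ from L_f via x↦r, Dx↦r'^{-1}Dx.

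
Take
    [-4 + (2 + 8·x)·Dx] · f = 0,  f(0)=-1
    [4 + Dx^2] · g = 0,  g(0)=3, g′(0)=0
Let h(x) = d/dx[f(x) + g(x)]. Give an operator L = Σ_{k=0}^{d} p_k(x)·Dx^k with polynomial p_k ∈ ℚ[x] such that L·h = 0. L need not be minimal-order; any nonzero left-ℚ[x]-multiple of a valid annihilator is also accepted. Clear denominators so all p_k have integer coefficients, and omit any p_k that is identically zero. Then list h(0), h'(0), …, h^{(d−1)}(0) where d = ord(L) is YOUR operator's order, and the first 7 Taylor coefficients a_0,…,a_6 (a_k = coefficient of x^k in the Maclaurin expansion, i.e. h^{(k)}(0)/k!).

f: a_k = -1, -2, 2, -4, 10, -28, 84, …
g: a_k = 3, 0, -6, 0, 2, 0, -4/15, …
Weyl lclm of L_f,L_g ⇒ L₀ (ord ≤ 3).
Differentiate: ansatz ord ≤ ord L₀ ⇒ L.
L = (-32 - 16·x - 32·x^2) + (-4 - 24·x - 48·x^2 - 64·x^3)·Dx + (-8 - 4·x - 8·x^2)·Dx^2 + (-1 - 6·x - 12·x^2 - 16·x^3)·Dx^3  (order 3).
h: a_k = -2, -8, -12, 48, -140, 2512/5, -1848, …
ICs: h(0) = -2, h′(0) = -8, h′′(0) = -24.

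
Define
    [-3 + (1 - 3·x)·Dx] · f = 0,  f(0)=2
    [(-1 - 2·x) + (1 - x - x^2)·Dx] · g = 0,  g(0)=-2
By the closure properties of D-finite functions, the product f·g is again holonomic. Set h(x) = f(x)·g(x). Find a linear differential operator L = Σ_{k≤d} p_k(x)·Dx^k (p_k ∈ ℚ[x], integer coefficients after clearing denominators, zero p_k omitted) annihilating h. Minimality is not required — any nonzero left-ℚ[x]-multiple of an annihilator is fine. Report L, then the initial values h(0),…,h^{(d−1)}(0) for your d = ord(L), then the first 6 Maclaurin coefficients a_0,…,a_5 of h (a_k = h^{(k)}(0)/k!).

L = (-4 + 4·x + 9·x^2) + (1 - 4·x + 2·x^2 + 3·x^3)·Dx  (order 1).
h: a_k = -4, -16, -56, -180, -560, -1712, …
ICs: h(0) = -4.

f: a_k = 2, 6, 18, 54, 162, 486, …
g: a_k = -2, -2, -4, -6, -10, -16, …
h₀=f·g: eliminate ⇒ L₀, order ≤ 1·1.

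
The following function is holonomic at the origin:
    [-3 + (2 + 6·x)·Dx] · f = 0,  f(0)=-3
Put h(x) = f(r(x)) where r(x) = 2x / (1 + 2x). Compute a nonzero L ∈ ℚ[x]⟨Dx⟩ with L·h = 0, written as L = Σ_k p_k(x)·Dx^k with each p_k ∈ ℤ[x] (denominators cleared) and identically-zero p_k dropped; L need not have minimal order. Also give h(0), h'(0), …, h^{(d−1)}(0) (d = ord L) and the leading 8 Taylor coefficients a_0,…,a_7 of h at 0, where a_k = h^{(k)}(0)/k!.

f: a_k = -3, -9/2, 27/8, -81/16, 1215/128, -5103/256, 45927/1024, -216513/2048, …
Substitute x→r, Dx→(1/r')Dx; clear ⇒ L₀.
L = -3 + (1 + 10·x + 16·x^2)·Dx  (order 1).
h: a_k = -3, -9, 63/2, -261/2, 5031/8, -27207/8, 318915/16, -1975005/16, …
ICs: h(0) = -3.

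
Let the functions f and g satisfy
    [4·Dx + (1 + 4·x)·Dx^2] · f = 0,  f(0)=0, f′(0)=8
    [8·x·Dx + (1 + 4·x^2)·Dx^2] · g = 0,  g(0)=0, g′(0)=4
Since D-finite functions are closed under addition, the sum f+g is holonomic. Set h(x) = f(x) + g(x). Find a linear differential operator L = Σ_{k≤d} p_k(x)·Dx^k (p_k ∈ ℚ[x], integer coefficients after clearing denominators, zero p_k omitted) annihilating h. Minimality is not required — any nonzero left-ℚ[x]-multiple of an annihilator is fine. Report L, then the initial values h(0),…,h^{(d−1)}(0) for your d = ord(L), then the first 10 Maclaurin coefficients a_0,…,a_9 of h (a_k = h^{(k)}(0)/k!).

L = (-8 - 96·x + 96·x^2 + 128·x^3)·Dx + (-10 - 16·x - 72·x^2 + 192·x^3 + 256·x^4)·Dx^2 + (-1 - 2·x + 8·x^2 + 8·x^3 + 48·x^4 + 64·x^5)·Dx^3  (order 3).
h: a_k = 0, 12, -16, 112/3, -128, 2112/5, -4096/3, 32512/7, -16384, 58368, …
ICs: h(0) = 0, h′(0) = 12, h′′(0) = -32.

f: a_k = 0, 8, -16, 128/3, -128, 2048/5, -4096/3, 32768/7, -16384, 524288/9, …
g: a_k = 0, 4, 0, -16/3, 0, 64/5, 0, -256/7, 0, 1024/9, …
Weyl lclm of L_f,L_g ⇒ L₀ (ord ≤ 4).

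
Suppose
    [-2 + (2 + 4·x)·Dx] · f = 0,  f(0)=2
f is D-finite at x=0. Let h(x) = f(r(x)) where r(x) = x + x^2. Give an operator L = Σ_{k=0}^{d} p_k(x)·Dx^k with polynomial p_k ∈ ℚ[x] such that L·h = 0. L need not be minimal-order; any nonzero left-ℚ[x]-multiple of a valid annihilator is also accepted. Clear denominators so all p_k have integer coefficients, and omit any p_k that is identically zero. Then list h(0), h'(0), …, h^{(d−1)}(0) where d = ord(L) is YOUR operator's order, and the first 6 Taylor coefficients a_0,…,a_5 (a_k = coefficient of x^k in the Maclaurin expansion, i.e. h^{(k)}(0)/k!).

f: a_k = 2, 2, -1, 1, -5/4, 7/4, …
f∘r: x↦r, Dx↦Dx/r' in L_f ⇒ L₀.
L = (-1 - 2·x) + (1 + 2·x + 2·x^2)·Dx  (order 1).
h: a_k = 2, 2, 1, -1, 3/4, -1/4, …
ICs: h(0) = 2.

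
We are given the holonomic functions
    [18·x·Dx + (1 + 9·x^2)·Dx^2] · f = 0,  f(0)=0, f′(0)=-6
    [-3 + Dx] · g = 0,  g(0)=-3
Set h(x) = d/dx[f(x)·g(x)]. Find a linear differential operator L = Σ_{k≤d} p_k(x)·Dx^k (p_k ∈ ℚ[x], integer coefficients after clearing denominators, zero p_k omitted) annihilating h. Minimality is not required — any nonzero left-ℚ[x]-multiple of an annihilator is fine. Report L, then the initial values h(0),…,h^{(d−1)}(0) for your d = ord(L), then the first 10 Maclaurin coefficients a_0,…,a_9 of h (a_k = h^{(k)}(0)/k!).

f: a_k = 0, -6, 0, 18, 0, -486/5, 0, 4374/7, 0, -4374, …
g: a_k = -3, -9, -27/2, -27/2, -81/8, -243/40, -243/80, -729/560, -2187/4480, -729/4480, …
L₀ := L_f ⊗_s L_g (sym. prod.), ord ≤ 2.
Derive L from L₀ (diff closure).
L = (9 + 135·x - 243·x^2 + 243·x^3) + (-54·x + 108·x^2 - 162·x^3)·Dx + (-1 + 3·x - 9·x^2 + 27·x^3)·Dx^2  (order 2).
h: a_k = 18, 108, 81, -324, 2187/4, 8019/2, -203391/40, -247131/7, 22655133/448, 352782783/1120, …
ICs: h(0) = 18, h′(0) = 108.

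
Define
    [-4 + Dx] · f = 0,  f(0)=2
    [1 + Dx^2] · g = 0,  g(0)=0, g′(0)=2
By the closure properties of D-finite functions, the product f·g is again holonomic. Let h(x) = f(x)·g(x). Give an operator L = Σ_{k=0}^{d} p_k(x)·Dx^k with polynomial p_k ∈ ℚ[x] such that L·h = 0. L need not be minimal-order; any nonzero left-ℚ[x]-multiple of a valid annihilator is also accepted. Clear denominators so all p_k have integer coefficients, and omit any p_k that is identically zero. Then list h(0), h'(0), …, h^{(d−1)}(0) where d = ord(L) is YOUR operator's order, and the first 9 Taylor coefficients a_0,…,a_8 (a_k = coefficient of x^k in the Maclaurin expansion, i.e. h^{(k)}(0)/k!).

L = 17 - 8·Dx + Dx^2  (order 2).
h: a_k = 0, 4, 16, 94/3, 40, 1121/30, 1222/45, 20047/1260, 23/3, …
ICs: h(0) = 0, h′(0) = 4.

f: a_k = 2, 8, 16, 64/3, 64/3, 256/15, 512/45, 2048/315, 1024/315, …
g: a_k = 0, 2, 0, -1/3, 0, 1/60, 0, -1/2520, 0, …
Product ⇒ symmetric product L₀, ord ≤ 2.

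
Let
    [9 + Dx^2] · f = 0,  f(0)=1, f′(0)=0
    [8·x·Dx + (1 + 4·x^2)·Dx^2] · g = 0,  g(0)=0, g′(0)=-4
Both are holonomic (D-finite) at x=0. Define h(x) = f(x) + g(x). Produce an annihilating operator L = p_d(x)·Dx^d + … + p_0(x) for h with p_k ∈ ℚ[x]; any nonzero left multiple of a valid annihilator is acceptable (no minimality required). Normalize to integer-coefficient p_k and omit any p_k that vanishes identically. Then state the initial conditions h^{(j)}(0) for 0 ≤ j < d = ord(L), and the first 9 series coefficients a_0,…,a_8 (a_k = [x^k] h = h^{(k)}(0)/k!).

f: a_k = 1, 0, -9/2, 0, 27/8, 0, -81/80, 0, 729/4480, …
g: a_k = 0, -4, 0, 16/3, 0, -64/5, 0, 256/7, 0, …
Sum ⇒ L₀ = lclm(L_f,L_g) in ℚ(x)⟨Dx⟩.
L = (-2808·x + 19008·x^3 + 10368·x^5)·Dx + (9 + 1548·x^2 + 7344·x^4 + 5184·x^6)·Dx^2 + (-312·x + 2112·x^3 + 1152·x^5)·Dx^3 + (1 + 172·x^2 + 816·x^4 + 576·x^6)·Dx^4  (order 4).
h: a_k = 1, -4, -9/2, 16/3, 27/8, -64/5, -81/80, 256/7, 729/4480, …
ICs: h(0) = 1, h′(0) = -4, h′′(0) = -9, h′′′(0) = 32.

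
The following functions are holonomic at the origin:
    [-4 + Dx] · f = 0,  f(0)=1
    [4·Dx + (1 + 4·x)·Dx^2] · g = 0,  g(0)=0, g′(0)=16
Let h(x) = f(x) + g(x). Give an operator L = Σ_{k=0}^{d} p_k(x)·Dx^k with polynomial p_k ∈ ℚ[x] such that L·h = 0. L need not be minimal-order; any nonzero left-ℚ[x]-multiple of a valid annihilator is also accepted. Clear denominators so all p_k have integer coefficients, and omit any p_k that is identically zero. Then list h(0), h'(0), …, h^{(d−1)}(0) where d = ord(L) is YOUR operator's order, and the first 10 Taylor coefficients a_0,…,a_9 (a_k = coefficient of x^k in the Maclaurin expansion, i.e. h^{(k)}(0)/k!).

f: a_k = 1, 4, 8, 32/3, 32/3, 128/15, 256/45, 1024/315, 512/315, 2048/2835, …
g: a_k = 0, 16, -32, 256/3, -256, 4096/5, -8192/3, 65536/7, -32768, 1048576/9, …
f+g: L₀ = lclm(L_f,L_g), ord ≤ 1+2.
L = (-24 - 32·x)·Dx + (2 - 16·x - 32·x^2)·Dx^2 + (1 + 6·x + 8·x^2)·Dx^3  (order 3).
h: a_k = 1, 20, -24, 96, -736/3, 12416/15, -122624/45, 2950144/315, -10321408/315, 330303488/2835, …
ICs: h(0) = 1, h′(0) = 20, h′′(0) = -48.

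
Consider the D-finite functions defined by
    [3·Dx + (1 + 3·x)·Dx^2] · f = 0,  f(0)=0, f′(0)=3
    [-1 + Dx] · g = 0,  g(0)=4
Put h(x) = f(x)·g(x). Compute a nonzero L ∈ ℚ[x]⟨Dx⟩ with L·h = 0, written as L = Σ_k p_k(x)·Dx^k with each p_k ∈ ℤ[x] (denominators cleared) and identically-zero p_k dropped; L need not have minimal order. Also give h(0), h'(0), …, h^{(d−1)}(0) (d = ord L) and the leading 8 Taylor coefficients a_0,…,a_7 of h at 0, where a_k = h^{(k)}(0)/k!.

f: a_k = 0, 3, -9/2, 9, -81/4, 243/5, -243/2, 2187/7, …
g: a_k = 4, 4, 2, 2/3, 1/6, 1/30, 1/180, 1/1260, …
L₀ := L_f ⊗_s L_g (sym. prod.), ord ≤ 2.
L = (-2 + 3·x) + (1 - 6·x)·Dx + (1 + 3·x)·Dx^2  (order 2).
h: a_k = 0, 12, -6, 24, -52, 1289/10, -1307/4, 89122/105, …
ICs: h(0) = 0, h′(0) = 12.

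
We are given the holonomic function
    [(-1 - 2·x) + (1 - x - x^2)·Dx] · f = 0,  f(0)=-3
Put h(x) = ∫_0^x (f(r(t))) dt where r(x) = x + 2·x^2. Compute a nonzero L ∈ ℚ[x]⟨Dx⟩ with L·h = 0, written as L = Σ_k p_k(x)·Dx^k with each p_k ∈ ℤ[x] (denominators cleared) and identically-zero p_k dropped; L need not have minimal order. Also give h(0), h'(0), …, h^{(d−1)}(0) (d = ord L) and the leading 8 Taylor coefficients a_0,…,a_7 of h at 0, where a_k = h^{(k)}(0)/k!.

f: a_k = -3, -3, -6, -9, -15, -24, -39, -63, …
Substitute x→r, Dx→(1/r')Dx; clear ⇒ L₀.
h=∫h₀ ⇒ L = L₀·Dx.
L = (1 + 6·x + 12·x^2 + 16·x^3)·Dx + (-1 + x + 3·x^2 + 4·x^3 + 4·x^4)·Dx^2  (order 2).
h: a_k = 0, -3, -3/2, -4, -33/4, -93/5, -42, -711/7, …
ICs: h(0) = 0, h′(0) = -3.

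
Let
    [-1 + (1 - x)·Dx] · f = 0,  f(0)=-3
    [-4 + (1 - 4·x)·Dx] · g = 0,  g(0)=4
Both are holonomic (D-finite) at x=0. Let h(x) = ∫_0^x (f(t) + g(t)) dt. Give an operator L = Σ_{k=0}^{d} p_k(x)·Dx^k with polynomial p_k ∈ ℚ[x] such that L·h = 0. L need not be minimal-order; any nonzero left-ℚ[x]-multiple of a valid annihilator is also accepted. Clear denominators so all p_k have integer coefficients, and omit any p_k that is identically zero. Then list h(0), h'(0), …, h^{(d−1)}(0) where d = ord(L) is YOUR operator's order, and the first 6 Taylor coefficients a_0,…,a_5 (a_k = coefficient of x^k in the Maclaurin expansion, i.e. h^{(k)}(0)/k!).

f: a_k = -3, -3, -3, -3, -3, -3, …
g: a_k = 4, 16, 64, 256, 1024, 4096, …
L₀ := lclm(L_f,L_g); ord L₀ ≤ 1+1.
∫: right-multiply L₀ by Dx.
L = -8·Dx + (10 - 16·x)·Dx^2 + (-1 + 5·x - 4·x^2)·Dx^3  (order 3).
h: a_k = 0, 1, 13/2, 61/3, 253/4, 1021/5, …
ICs: h(0) = 0, h′(0) = 1, h′′(0) = 13.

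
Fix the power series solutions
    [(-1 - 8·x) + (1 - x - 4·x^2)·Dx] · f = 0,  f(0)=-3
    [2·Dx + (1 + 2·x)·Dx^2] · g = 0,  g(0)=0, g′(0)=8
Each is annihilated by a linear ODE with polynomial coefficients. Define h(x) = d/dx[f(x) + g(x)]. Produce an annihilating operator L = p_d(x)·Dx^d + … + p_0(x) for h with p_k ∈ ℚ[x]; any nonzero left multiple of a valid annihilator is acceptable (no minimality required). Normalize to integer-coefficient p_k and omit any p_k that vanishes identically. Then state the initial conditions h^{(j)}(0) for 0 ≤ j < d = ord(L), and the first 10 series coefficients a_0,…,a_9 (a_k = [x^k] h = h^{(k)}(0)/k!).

f: a_k = -3, -3, -15, -27, -87, -195, -543, -1323, -3495, -8787, …
g: a_k = 0, 8, -8, 32/3, -16, 128/5, -128/3, 512/7, -128, 2048/9, …
Sum ⇒ L₀ = lclm(L_f,L_g) in ℚ(x)⟨Dx⟩.
h=h₀': d/dx-closure on L₀ ⇒ L.
L = (94 + 644·x + 1664·x^2 + 1920·x^3 + 1536·x^4) + (23 + 324·x + 1448·x^2 + 3072·x^3 + 3904·x^4 + 2560·x^5)·Dx + (-6 - 35·x - 53·x^2 + 98·x^3 + 528·x^4 + 864·x^5 + 512·x^6)·Dx^2  (order 2).
h: a_k = 5, -46, -49, -412, -847, -3514, -8749, -28984, -77035, -231766, …
ICs: h(0) = 5, h′(0) = -46.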